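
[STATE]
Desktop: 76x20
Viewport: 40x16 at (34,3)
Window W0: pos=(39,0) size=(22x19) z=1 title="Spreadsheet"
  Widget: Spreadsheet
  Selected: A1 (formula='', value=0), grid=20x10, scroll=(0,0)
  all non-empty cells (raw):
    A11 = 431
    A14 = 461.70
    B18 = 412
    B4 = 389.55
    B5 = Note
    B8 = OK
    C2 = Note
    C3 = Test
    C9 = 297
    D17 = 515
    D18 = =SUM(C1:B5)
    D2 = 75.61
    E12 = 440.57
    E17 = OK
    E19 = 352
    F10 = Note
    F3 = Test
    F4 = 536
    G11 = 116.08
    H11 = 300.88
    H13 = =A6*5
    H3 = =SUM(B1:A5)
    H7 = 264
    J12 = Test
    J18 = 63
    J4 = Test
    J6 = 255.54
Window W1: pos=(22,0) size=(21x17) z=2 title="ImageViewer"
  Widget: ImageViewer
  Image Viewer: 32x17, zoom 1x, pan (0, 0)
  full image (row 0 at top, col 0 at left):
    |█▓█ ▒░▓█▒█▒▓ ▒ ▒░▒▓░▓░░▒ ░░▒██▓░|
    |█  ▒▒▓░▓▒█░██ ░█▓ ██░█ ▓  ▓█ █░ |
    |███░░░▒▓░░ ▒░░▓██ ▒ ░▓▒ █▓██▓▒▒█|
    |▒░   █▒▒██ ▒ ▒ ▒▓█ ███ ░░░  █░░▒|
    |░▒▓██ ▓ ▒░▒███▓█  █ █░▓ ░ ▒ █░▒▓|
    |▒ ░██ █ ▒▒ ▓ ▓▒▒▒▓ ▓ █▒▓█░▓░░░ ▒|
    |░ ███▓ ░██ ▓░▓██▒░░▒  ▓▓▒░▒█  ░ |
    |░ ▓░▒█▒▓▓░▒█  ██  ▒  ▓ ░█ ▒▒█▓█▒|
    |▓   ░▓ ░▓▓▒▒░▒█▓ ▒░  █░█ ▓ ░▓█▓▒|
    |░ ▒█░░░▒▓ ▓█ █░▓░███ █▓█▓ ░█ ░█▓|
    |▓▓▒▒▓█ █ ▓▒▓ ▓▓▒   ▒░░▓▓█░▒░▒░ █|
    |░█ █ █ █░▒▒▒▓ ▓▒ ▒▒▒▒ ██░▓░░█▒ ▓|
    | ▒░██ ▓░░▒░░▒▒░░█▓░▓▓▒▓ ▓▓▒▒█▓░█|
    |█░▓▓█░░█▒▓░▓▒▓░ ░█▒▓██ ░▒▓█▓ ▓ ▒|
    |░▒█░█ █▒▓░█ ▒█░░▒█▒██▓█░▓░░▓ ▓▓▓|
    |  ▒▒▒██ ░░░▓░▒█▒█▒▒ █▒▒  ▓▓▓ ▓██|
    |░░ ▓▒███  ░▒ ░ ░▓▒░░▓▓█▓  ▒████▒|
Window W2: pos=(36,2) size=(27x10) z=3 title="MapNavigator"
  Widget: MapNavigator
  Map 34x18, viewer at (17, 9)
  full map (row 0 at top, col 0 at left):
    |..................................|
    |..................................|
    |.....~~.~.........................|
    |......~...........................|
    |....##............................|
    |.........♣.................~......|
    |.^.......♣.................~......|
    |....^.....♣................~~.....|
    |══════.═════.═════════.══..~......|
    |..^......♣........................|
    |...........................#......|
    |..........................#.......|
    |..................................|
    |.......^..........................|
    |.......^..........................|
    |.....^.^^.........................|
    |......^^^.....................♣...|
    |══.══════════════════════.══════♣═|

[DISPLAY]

▓ ┃ MapNavigator            ┃           
██┠─────────────────────────┨           
▒░┃....♣.................~..┃           
▒ ┃.....♣................~~.┃           
██┃═.═════.═════════.══..~..┃           
▓ ┃....♣.......@............┃           
▓░┃......................#..┃           
█ ┃.....................#...┃           
▒░┗━━━━━━━━━━━━━━━━━━━━━━━━━┛           
█ █░▓░██┃        0       0┃             
▓ ▓▓▒   ┃        0OK      ┃             
▒▓ ▓▒ ▒▒┃        0       0┃             
░▒▒░░█▓░┃        0       0┃             
━━━━━━━━┛      431       0┃             
     ┃ 12        0       0┃             
     ┗━━━━━━━━━━━━━━━━━━━━┛             


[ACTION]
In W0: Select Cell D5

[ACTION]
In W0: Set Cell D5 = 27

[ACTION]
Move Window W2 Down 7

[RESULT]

▓ ▒ ▒░▒▓┃ 27              ┃             
██ ░█▓ █┃    A       B    ┃             
▒░░▓██ ▒┃-----------------┃             
▒ ▒ ▒▓█ ┃        0       0┃             
███▓█  █┃        0       0┃             
▓ ▓▒▒▒▓ ┃        0       0┃             
▓░┏━━━━━━━━━━━━━━━━━━━━━━━━━┓           
█ ┃ MapNavigator            ┃           
▒░┠─────────────────────────┨           
█ ┃....♣.................~..┃           
▓ ┃.....♣................~~.┃           
▒▓┃═.═════.═════════.══..~..┃           
░▒┃....♣.......@............┃           
━━┃......................#..┃           
  ┃.....................#...┃           
  ┗━━━━━━━━━━━━━━━━━━━━━━━━━┛           


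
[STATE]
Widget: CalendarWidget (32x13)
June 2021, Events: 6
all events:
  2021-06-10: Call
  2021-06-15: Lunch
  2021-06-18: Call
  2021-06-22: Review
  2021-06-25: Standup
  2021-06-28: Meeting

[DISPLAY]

           June 2021            
Mo Tu We Th Fr Sa Su            
    1  2  3  4  5  6            
 7  8  9 10* 11 12 13           
14 15* 16 17 18* 19 20          
21 22* 23 24 25* 26 27          
28* 29 30                       
                                
                                
                                
                                
                                
                                


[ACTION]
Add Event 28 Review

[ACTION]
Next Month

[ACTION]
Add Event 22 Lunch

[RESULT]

           July 2021            
Mo Tu We Th Fr Sa Su            
          1  2  3  4            
 5  6  7  8  9 10 11            
12 13 14 15 16 17 18            
19 20 21 22* 23 24 25           
26 27 28 29 30 31               
                                
                                
                                
                                
                                
                                


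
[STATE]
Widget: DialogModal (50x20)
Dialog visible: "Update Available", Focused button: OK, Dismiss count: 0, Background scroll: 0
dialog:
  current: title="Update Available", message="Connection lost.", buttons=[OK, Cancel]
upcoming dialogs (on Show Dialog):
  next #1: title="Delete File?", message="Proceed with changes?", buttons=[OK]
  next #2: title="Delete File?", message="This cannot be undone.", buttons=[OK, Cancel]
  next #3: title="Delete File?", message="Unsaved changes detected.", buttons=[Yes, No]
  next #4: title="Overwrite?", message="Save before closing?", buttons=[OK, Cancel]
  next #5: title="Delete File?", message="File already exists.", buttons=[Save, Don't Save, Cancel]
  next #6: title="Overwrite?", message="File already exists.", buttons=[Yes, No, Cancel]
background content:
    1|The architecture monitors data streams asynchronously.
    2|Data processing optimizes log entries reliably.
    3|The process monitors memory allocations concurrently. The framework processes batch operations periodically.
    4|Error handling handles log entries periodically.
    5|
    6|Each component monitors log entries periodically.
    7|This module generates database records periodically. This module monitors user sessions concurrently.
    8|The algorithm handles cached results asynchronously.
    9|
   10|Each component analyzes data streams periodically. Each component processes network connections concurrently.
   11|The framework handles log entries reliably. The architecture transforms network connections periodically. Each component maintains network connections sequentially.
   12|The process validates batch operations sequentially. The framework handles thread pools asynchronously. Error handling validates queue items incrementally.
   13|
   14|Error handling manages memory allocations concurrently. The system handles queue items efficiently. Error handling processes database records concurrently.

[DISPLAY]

The architecture monitors data streams asynchronou
Data processing optimizes log entries reliably.   
The process monitors memory allocations concurrent
Error handling handles log entries periodically.  
                                                  
Each component monitors log entries periodically. 
This module generates database records periodicall
The algorithm h┌──────────────────┐s asynchronousl
               │ Update Available │               
Each component │ Connection lost. │s periodically.
The framework h│  [OK]  Cancel    │eliably. The ar
The process val└──────────────────┘ons sequentiall
                                                  
Error handling manages memory allocations concurre
                                                  
                                                  
                                                  
                                                  
                                                  
                                                  


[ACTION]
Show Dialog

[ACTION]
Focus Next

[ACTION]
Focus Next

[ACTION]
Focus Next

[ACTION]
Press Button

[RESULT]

The architecture monitors data streams asynchronou
Data processing optimizes log entries reliably.   
The process monitors memory allocations concurrent
Error handling handles log entries periodically.  
                                                  
Each component monitors log entries periodically. 
This module generates database records periodicall
The algorithm handles cached results asynchronousl
                                                  
Each component analyzes data streams periodically.
The framework handles log entries reliably. The ar
The process validates batch operations sequentiall
                                                  
Error handling manages memory allocations concurre
                                                  
                                                  
                                                  
                                                  
                                                  
                                                  


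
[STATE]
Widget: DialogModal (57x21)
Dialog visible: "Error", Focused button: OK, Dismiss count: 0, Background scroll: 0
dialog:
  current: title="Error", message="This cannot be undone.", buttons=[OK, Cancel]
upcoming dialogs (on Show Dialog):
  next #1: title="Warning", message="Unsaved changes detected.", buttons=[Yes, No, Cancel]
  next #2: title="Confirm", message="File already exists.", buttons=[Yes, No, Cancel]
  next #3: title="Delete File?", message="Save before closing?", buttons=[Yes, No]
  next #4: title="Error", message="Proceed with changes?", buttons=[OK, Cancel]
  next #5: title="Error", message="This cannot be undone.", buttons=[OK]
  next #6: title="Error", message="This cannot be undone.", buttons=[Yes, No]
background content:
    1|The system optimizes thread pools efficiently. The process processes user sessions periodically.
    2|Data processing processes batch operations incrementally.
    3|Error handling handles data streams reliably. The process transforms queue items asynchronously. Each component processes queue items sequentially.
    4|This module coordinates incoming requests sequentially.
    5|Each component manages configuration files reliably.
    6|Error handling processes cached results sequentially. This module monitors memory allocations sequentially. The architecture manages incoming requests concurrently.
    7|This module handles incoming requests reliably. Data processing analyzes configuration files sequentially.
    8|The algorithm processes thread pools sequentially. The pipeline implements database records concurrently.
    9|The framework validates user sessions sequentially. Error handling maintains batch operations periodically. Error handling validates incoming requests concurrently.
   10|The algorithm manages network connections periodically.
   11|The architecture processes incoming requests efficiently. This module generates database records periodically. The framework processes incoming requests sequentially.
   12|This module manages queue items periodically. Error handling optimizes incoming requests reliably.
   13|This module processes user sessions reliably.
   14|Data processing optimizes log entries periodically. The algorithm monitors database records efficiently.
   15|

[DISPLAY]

The system optimizes thread pools efficiently. The proces
Data processing processes batch operations incrementally.
Error handling handles data streams reliably. The process
This module coordinates incoming requests sequentially.  
Each component manages configuration files reliably.     
Error handling processes cached results sequentially. Thi
This module handles incoming requests reliably. Data proc
The algorithm processes thread pools sequentially. The pi
The framework v┌────────────────────────┐uentially. Error
The algorithm m│         Error          │ periodically.  
The architectur│ This cannot be undone. │sts efficiently.
This module man│     [OK]  Cancel       │lly. Error handl
This module pro└────────────────────────┘bly.            
Data processing optimizes log entries periodically. The a
                                                         
                                                         
                                                         
                                                         
                                                         
                                                         
                                                         


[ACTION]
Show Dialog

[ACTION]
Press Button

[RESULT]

The system optimizes thread pools efficiently. The proces
Data processing processes batch operations incrementally.
Error handling handles data streams reliably. The process
This module coordinates incoming requests sequentially.  
Each component manages configuration files reliably.     
Error handling processes cached results sequentially. Thi
This module handles incoming requests reliably. Data proc
The algorithm processes thread pools sequentially. The pi
The framework validates user sessions sequentially. Error
The algorithm manages network connections periodically.  
The architecture processes incoming requests efficiently.
This module manages queue items periodically. Error handl
This module processes user sessions reliably.            
Data processing optimizes log entries periodically. The a
                                                         
                                                         
                                                         
                                                         
                                                         
                                                         
                                                         


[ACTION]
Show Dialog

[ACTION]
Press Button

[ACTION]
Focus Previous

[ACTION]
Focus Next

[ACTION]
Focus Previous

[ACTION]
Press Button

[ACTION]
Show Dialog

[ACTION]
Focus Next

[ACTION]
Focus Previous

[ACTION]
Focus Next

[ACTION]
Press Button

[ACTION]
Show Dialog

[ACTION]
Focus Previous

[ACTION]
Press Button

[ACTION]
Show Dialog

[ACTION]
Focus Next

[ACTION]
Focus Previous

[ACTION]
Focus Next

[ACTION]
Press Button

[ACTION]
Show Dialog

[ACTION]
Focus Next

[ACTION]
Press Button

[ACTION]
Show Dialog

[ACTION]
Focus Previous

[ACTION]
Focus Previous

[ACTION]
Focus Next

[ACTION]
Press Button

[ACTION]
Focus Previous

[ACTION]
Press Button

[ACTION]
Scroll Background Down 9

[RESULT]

The algorithm manages network connections periodically.  
The architecture processes incoming requests efficiently.
This module manages queue items periodically. Error handl
This module processes user sessions reliably.            
Data processing optimizes log entries periodically. The a
                                                         
                                                         
                                                         
                                                         
                                                         
                                                         
                                                         
                                                         
                                                         
                                                         
                                                         
                                                         
                                                         
                                                         
                                                         
                                                         


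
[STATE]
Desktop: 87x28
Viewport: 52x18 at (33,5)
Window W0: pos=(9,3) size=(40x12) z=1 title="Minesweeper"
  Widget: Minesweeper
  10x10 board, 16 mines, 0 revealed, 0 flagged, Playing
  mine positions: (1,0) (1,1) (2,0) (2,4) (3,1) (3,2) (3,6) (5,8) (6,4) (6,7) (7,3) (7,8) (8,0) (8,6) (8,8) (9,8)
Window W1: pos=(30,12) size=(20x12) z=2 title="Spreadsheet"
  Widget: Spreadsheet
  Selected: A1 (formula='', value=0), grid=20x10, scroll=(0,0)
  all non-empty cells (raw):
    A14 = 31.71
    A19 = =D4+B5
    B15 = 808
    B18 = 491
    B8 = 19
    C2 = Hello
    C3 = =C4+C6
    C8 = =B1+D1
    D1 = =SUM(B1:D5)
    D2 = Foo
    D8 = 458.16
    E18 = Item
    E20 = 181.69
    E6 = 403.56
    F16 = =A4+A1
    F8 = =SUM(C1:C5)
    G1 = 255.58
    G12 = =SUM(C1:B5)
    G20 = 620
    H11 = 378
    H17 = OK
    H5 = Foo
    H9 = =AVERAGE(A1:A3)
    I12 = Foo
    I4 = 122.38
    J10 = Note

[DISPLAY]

───────────────┨                                    
               ┃                                    
               ┃                                    
               ┃                                    
               ┃                                    
               ┃                                    
               ┃                                    
━━━━━━━━━━━━━━━━┓                                   
preadsheet      ┃                                   
────────────────┨                                   
:               ┃                                   
     A       B  ┃                                   
----------------┃                                   
1      [0]      ┃                                   
2        0      ┃                                   
3        0      ┃                                   
4        0      ┃                                   
5        0      ┃                                   


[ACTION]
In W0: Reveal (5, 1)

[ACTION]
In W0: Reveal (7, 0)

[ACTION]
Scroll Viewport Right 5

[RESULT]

─────────────┨                                      
             ┃                                      
             ┃                                      
             ┃                                      
             ┃                                      
             ┃                                      
             ┃                                      
━━━━━━━━━━━━━━┓                                     
eadsheet      ┃                                     
──────────────┨                                     
              ┃                                     
   A       B  ┃                                     
--------------┃                                     
     [0]      ┃                                     
       0      ┃                                     
       0      ┃                                     
       0      ┃                                     
       0      ┃                                     


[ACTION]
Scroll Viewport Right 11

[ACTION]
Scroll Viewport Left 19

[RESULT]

────────────────────────────────┨                   
■■■■                            ┃                   
■■■■                            ┃                   
■■■■                            ┃                   
■■■■                            ┃                   
■■■■                            ┃                   
■■■■                            ┃                   
■■■■          ┏━━━━━━━━━━━━━━━━━━┓                  
■■■■          ┃ Spreadsheet      ┃                  
━━━━━━━━━━━━━━┠──────────────────┨                  
              ┃A1:               ┃                  
              ┃       A       B  ┃                  
              ┃------------------┃                  
              ┃  1      [0]      ┃                  
              ┃  2        0      ┃                  
              ┃  3        0      ┃                  
              ┃  4        0      ┃                  
              ┃  5        0      ┃                  


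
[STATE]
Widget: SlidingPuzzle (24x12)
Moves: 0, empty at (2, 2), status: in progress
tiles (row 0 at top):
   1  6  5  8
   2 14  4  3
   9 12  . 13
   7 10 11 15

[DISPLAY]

┌────┬────┬────┬────┐   
│  1 │  6 │  5 │  8 │   
├────┼────┼────┼────┤   
│  2 │ 14 │  4 │  3 │   
├────┼────┼────┼────┤   
│  9 │ 12 │    │ 13 │   
├────┼────┼────┼────┤   
│  7 │ 10 │ 11 │ 15 │   
└────┴────┴────┴────┘   
Moves: 0                
                        
                        


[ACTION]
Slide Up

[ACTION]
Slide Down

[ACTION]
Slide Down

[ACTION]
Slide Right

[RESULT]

┌────┬────┬────┬────┐   
│  1 │  6 │  5 │  8 │   
├────┼────┼────┼────┤   
│  2 │    │ 14 │  3 │   
├────┼────┼────┼────┤   
│  9 │ 12 │  4 │ 13 │   
├────┼────┼────┼────┤   
│  7 │ 10 │ 11 │ 15 │   
└────┴────┴────┴────┘   
Moves: 4                
                        
                        


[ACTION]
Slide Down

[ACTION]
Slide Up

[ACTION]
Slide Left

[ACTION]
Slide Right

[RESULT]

┌────┬────┬────┬────┐   
│  1 │  6 │  5 │  8 │   
├────┼────┼────┼────┤   
│  2 │    │ 14 │  3 │   
├────┼────┼────┼────┤   
│  9 │ 12 │  4 │ 13 │   
├────┼────┼────┼────┤   
│  7 │ 10 │ 11 │ 15 │   
└────┴────┴────┴────┘   
Moves: 8                
                        
                        


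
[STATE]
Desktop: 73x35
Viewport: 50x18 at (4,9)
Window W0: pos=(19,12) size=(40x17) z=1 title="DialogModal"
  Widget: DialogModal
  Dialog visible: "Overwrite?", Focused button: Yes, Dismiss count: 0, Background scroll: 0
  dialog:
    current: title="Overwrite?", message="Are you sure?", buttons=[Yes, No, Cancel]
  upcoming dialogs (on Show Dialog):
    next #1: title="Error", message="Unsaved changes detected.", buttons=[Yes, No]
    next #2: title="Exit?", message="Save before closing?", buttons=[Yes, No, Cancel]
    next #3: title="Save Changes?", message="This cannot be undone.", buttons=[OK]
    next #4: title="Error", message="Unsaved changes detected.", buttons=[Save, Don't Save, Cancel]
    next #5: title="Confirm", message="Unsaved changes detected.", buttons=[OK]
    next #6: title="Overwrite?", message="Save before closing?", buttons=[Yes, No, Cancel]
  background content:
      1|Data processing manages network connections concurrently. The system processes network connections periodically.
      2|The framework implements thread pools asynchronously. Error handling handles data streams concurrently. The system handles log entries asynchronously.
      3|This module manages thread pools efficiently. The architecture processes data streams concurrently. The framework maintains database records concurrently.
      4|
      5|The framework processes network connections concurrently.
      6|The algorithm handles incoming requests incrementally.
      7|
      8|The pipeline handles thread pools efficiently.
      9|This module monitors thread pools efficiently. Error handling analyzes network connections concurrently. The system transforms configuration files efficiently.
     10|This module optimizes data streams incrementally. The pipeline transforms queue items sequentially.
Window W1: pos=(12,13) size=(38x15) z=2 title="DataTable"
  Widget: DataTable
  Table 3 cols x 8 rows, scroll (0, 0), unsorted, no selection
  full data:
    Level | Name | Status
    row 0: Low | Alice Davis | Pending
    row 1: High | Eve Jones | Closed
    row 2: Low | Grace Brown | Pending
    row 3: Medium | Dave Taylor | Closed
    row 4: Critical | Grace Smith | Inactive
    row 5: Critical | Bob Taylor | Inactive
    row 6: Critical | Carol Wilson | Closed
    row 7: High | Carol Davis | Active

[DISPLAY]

                                                  
                                                  
                                                  
               ┏━━━━━━━━━━━━━━━━━━━━━━━━━━━━━━━━━━
        ┏━━━━━━━━━━━━━━━━━━━━━━━━━━━━━━━━━━━━┓    
        ┃ DataTable                          ┃────
        ┠────────────────────────────────────┨k co
        ┃Level   │Name        │Status        ┃d po
        ┃────────┼────────────┼────────      ┃ls e
        ┃Low     │Alice Davis │Pending       ┃    
        ┃High    │Eve Jones   │Closed        ┃k co
        ┃Low     │Grace Brown │Pending       ┃ req
        ┃Medium  │Dave Taylor │Closed        ┃    
        ┃Critical│Grace Smith │Inactive      ┃ols 
        ┃Critical│Bob Taylor  │Inactive      ┃ols 
        ┃Critical│Carol Wilson│Closed        ┃eams
        ┃High    │Carol Davis │Active        ┃    
        ┃                                    ┃    


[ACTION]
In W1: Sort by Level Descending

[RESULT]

                                                  
                                                  
                                                  
               ┏━━━━━━━━━━━━━━━━━━━━━━━━━━━━━━━━━━
        ┏━━━━━━━━━━━━━━━━━━━━━━━━━━━━━━━━━━━━┓    
        ┃ DataTable                          ┃────
        ┠────────────────────────────────────┨k co
        ┃Level  ▼│Name        │Status        ┃d po
        ┃────────┼────────────┼────────      ┃ls e
        ┃Medium  │Dave Taylor │Closed        ┃    
        ┃Low     │Alice Davis │Pending       ┃k co
        ┃Low     │Grace Brown │Pending       ┃ req
        ┃High    │Eve Jones   │Closed        ┃    
        ┃High    │Carol Davis │Active        ┃ols 
        ┃Critical│Grace Smith │Inactive      ┃ols 
        ┃Critical│Bob Taylor  │Inactive      ┃eams
        ┃Critical│Carol Wilson│Closed        ┃    
        ┃                                    ┃    


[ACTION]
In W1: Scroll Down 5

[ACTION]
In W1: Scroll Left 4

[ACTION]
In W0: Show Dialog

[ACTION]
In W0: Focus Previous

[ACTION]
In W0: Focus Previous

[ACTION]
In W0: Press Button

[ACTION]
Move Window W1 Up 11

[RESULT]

        ┃Low     │Grace Brown │Pending       ┃    
        ┃High    │Eve Jones   │Closed        ┃    
        ┃High    │Carol Davis │Active        ┃    
        ┃Critical│Grace Smith │Inactive      ┃━━━━
        ┃Critical│Bob Taylor  │Inactive      ┃    
        ┃Critical│Carol Wilson│Closed        ┃────
        ┃                                    ┃k co
        ┗━━━━━━━━━━━━━━━━━━━━━━━━━━━━━━━━━━━━┛d po
               ┃This module manages thread pools e
               ┃                                  
               ┃The framework processes network co
               ┃The algorithm handles incoming req
               ┃                                  
               ┃The pipeline handles thread pools 
               ┃This module monitors thread pools 
               ┃This module optimizes data streams
               ┃                                  
               ┃                                  


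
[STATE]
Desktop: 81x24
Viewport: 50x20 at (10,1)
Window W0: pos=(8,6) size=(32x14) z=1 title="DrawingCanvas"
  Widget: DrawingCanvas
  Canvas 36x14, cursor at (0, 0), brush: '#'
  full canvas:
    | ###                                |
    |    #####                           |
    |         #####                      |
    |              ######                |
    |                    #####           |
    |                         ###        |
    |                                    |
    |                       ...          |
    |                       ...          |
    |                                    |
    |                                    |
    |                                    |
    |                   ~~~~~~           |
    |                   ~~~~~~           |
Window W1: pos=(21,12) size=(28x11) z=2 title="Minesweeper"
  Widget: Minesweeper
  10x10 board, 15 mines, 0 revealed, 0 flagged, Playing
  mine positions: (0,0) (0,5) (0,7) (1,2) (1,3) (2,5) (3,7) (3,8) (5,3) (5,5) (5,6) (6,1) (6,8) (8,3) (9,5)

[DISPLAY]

                                                  
                                                  
                                                  
                                                  
                                                  
━━━━━━━━━━━━━━━━━━━━━━━━━━━━━┓                    
DrawingCanvas                ┃                    
─────────────────────────────┨                    
###                          ┃                    
   #####                     ┃                    
        #####                ┃                    
           ┏━━━━━━━━━━━━━━━━━━━━━━━━━━┓           
           ┃ Minesweeper              ┃           
           ┠──────────────────────────┨           
           ┃■■■■■■■■■■                ┃           
           ┃■■■■■■■■■■                ┃           
           ┃■■■■■■■■■■                ┃           
           ┃■■■■■■■■■■                ┃           
━━━━━━━━━━━┃■■■■■■■■■■                ┃           
           ┃■■■■■■■■■■                ┃           


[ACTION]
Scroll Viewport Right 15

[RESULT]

                                                  
                                                  
                                                  
                                                  
                                                  
━━━━━━━━━━━━━━┓                                   
              ┃                                   
──────────────┨                                   
              ┃                                   
              ┃                                   
              ┃                                   
━━━━━━━━━━━━━━━━━━━━━━━┓                          
nesweeper              ┃                          
───────────────────────┨                          
■■■■■■■                ┃                          
■■■■■■■                ┃                          
■■■■■■■                ┃                          
■■■■■■■                ┃                          
■■■■■■■                ┃                          
■■■■■■■                ┃                          


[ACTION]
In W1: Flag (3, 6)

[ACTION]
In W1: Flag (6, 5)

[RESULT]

                                                  
                                                  
                                                  
                                                  
                                                  
━━━━━━━━━━━━━━┓                                   
              ┃                                   
──────────────┨                                   
              ┃                                   
              ┃                                   
              ┃                                   
━━━━━━━━━━━━━━━━━━━━━━━┓                          
nesweeper              ┃                          
───────────────────────┨                          
■■■■■■■                ┃                          
■■■■■■■                ┃                          
■■■■■■■                ┃                          
■■■⚑■■■                ┃                          
■■■■■■■                ┃                          
■■■■■■■                ┃                          


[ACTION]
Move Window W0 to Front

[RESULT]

                                                  
                                                  
                                                  
                                                  
                                                  
━━━━━━━━━━━━━━┓                                   
              ┃                                   
──────────────┨                                   
              ┃                                   
              ┃                                   
              ┃                                   
####          ┃━━━━━━━━┓                          
    #####     ┃        ┃                          
         ###  ┃────────┨                          
              ┃        ┃                          
       ...    ┃        ┃                          
       ...    ┃        ┃                          
              ┃        ┃                          
━━━━━━━━━━━━━━┛        ┃                          
■■■■■■■                ┃                          


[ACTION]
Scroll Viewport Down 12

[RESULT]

                                                  
                                                  
━━━━━━━━━━━━━━┓                                   
              ┃                                   
──────────────┨                                   
              ┃                                   
              ┃                                   
              ┃                                   
####          ┃━━━━━━━━┓                          
    #####     ┃        ┃                          
         ###  ┃────────┨                          
              ┃        ┃                          
       ...    ┃        ┃                          
       ...    ┃        ┃                          
              ┃        ┃                          
━━━━━━━━━━━━━━┛        ┃                          
■■■■■■■                ┃                          
■■⚑■■■■                ┃                          
━━━━━━━━━━━━━━━━━━━━━━━┛                          
                                                  


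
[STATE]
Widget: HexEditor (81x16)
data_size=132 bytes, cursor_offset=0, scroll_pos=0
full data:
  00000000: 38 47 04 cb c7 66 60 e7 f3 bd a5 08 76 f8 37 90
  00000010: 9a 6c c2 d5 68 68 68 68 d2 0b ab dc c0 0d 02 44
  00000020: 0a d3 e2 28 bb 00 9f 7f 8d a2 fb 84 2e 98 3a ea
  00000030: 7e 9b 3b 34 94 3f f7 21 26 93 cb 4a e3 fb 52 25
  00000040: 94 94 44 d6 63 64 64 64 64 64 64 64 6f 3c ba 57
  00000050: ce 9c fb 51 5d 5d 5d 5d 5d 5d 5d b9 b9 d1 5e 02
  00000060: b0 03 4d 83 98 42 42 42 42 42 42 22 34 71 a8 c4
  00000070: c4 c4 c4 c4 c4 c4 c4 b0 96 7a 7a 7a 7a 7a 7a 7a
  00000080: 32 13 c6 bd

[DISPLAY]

00000000  38 47 04 cb c7 66 60 e7  f3 bd a5 08 76 f8 37 90  |8G...f`.....v.7.|   
00000010  9a 6c c2 d5 68 68 68 68  d2 0b ab dc c0 0d 02 44  |.l..hhhh.......D|   
00000020  0a d3 e2 28 bb 00 9f 7f  8d a2 fb 84 2e 98 3a ea  |...(..........:.|   
00000030  7e 9b 3b 34 94 3f f7 21  26 93 cb 4a e3 fb 52 25  |~.;4.?.!&..J..R%|   
00000040  94 94 44 d6 63 64 64 64  64 64 64 64 6f 3c ba 57  |..D.cdddddddo<.W|   
00000050  ce 9c fb 51 5d 5d 5d 5d  5d 5d 5d b9 b9 d1 5e 02  |...Q]]]]]]]...^.|   
00000060  b0 03 4d 83 98 42 42 42  42 42 42 22 34 71 a8 c4  |..M..BBBBBB"4q..|   
00000070  c4 c4 c4 c4 c4 c4 c4 b0  96 7a 7a 7a 7a 7a 7a 7a  |.........zzzzzzz|   
00000080  32 13 c6 bd                                       |2...            |   
                                                                                 
                                                                                 
                                                                                 
                                                                                 
                                                                                 
                                                                                 
                                                                                 


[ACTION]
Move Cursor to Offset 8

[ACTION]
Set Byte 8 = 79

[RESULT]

00000000  38 47 04 cb c7 66 60 e7  79 bd a5 08 76 f8 37 90  |8G...f`.y...v.7.|   
00000010  9a 6c c2 d5 68 68 68 68  d2 0b ab dc c0 0d 02 44  |.l..hhhh.......D|   
00000020  0a d3 e2 28 bb 00 9f 7f  8d a2 fb 84 2e 98 3a ea  |...(..........:.|   
00000030  7e 9b 3b 34 94 3f f7 21  26 93 cb 4a e3 fb 52 25  |~.;4.?.!&..J..R%|   
00000040  94 94 44 d6 63 64 64 64  64 64 64 64 6f 3c ba 57  |..D.cdddddddo<.W|   
00000050  ce 9c fb 51 5d 5d 5d 5d  5d 5d 5d b9 b9 d1 5e 02  |...Q]]]]]]]...^.|   
00000060  b0 03 4d 83 98 42 42 42  42 42 42 22 34 71 a8 c4  |..M..BBBBBB"4q..|   
00000070  c4 c4 c4 c4 c4 c4 c4 b0  96 7a 7a 7a 7a 7a 7a 7a  |.........zzzzzzz|   
00000080  32 13 c6 bd                                       |2...            |   
                                                                                 
                                                                                 
                                                                                 
                                                                                 
                                                                                 
                                                                                 
                                                                                 
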